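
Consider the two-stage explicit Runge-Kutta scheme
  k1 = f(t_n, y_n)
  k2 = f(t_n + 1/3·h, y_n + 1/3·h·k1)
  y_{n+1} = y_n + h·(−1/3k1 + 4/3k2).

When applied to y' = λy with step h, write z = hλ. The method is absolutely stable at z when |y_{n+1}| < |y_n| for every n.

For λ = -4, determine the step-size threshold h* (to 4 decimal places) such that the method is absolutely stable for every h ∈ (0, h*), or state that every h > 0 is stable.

With y'=λy (z=hλ):
  k1=λy_n ⇒ h·k1=z·y_n;  k2=λ(1+1/3z)y_n ⇒ h·k2=z(1+1/3z)y_n
  y_{n+1}/y_n = 1 − 1/3z + 4/3z(1+1/3z) = 1 + z + 4/9z²
  Hence R(z) = 1 + z + 4/9z².

Boundary: |R(x)|=1, x<0.
x=-0.95: |R|=0.4511
R=1: x+4/9x²=0 ⇒ x=−9/4=-2.2500; min R=1−1/(4·4/9)=0.4375>−1
Confirm numerically:
  x=-1.720: |R|=0.59484 <1
  x=-1.608: |R|=0.54118 <1
  x=-1.500: |R|=0.50000 <1
  x=-2.620: |R|=1.43084 >1
  x=-2.339: |R|=1.09252 >1
So |R|<1 on (-2.2500, 0).

(-2.2500,0); λ=-4 ⇒ h* = (9/4)/4 = 0.5625.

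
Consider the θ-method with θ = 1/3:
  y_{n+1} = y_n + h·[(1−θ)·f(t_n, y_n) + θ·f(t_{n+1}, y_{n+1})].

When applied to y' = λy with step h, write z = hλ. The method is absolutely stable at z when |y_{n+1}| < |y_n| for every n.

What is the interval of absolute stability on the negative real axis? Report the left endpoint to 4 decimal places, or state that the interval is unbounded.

On y'=λy, z=hλ:
  y_{n+1} = y_n + z·[2/3·y_n + 1/3·y_{n+1}] ⇒ (1 − 1/3z)y_{n+1} = (1 + 2/3z)y_n
  R(z) = (1 + 2/3z)/(1 − 1/3z).

Boundary: |R(x)|=1, x<0.
x=-0.86: |R|=0.3316
R=−1: 1+2/3x = −1+1/3x ⇒ -1/3x=2 ⇒ x=2/(-1/3)=-6.0000
Confirm numerically:
  x=-4.345: |R|=0.77468 <1
  x=-2.887: |R|=0.47121 <1
  x=-2.820: |R|=0.45361 <1
  x=-6.573: |R|=1.05986 >1
  x=-6.207: |R|=1.02248 >1
So |R|<1 on (-6.0000, 0).

(-6.0000, 0).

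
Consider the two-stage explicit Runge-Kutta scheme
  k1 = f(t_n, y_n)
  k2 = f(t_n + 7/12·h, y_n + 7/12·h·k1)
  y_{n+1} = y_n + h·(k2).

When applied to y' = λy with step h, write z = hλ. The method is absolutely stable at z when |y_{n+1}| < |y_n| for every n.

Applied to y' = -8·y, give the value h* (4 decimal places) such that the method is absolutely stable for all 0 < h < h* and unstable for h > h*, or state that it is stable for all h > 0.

Set f=λy, z=hλ:
  k1=λy_n ⇒ h·k1=z·y_n;  k2=λ(1+7/12z)y_n ⇒ h·k2=z(1+7/12z)y_n
  y_{n+1}/y_n = 1 + z(1+7/12z) = 1 + z + 7/12z²
  so R(z) = 1 + z + 7/12z².

Boundary: |R(x)|=1, x<0.
x=-1.7: |R|=0.9858
R=1: x+7/12x²=0 ⇒ x=−12/7=-1.7143; min R=1−1/(4·7/12)=0.5714>−1
Confirm numerically:
  x=-1.205: |R|=0.64201 <1
  x=-0.850: |R|=0.57146 <1
  x=-0.777: |R|=0.57518 <1
  x=-0.701: |R|=0.58565 <1
  x=-2.250: |R|=1.70312 >1
  x=-1.898: |R|=1.20340 >1
Interval (-1.7143, 0).

(-1.7143,0); λ=-8 ⇒ h* = (12/7)/8 = 0.2143.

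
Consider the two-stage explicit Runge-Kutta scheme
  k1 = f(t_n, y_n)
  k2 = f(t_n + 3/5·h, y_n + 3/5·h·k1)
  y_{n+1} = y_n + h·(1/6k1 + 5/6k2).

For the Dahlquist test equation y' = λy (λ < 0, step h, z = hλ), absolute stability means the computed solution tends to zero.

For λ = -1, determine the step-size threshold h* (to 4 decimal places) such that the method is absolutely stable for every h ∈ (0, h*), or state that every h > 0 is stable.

Set f=λy, z=hλ:
  k1=λy_n ⇒ h·k1=z·y_n;  k2=λ(1+3/5z)y_n ⇒ h·k2=z(1+3/5z)y_n
  y_{n+1}/y_n = 1 + 1/6z + 5/6z(1+3/5z) = 1 + z + 1/2z²
  so R(z) = 1 + z + 1/2z².

Need |R(x)|<1, x<0.
x=-1.23: |R|=0.5264
R=1: x+1/2x²=0 ⇒ x=−2=-2.0000; min R=1−1/(4·1/2)=0.5000>−1
Confirm numerically:
  x=-1.817: |R|=0.83374 <1
  x=-1.392: |R|=0.57683 <1
  x=-1.105: |R|=0.50551 <1
  x=-2.474: |R|=1.58634 >1
  x=-2.138: |R|=1.14752 >1
  x=-2.028: |R|=1.02839 >1
Stable set (-2.0000, 0).

(-2.0000,0); λ=-1 ⇒ h* = (2)/1 = 2.0000.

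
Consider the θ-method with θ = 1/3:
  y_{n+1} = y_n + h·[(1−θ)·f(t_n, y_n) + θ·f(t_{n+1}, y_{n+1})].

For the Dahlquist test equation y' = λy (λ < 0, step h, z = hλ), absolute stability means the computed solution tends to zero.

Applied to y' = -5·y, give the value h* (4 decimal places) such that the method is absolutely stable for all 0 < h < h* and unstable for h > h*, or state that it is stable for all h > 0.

Test eqn y'=λy, z=hλ:
  y_{n+1} = y_n + z·[2/3·y_n + 1/3·y_{n+1}] ⇒ (1 − 1/3z)y_{n+1} = (1 + 2/3z)y_n
  ⇒ R(z) = (1 + 2/3z)/(1 − 1/3z).

Boundary: |R(x)|=1, x<0.
x=-1.43: |R|=0.0316
R=−1: 1+2/3x = −1+1/3x ⇒ -1/3x=2 ⇒ x=2/(-1/3)=-6.0000
Confirm numerically:
  x=-4.887: |R|=0.85888 <1
  x=-4.665: |R|=0.82583 <1
  x=-4.474: |R|=0.79583 <1
  x=-6.501: |R|=1.05273 >1
  x=-6.464: |R|=1.04903 >1
  x=-6.450: |R|=1.04762 >1
So |R|<1 on (-6.0000, 0).

(-6.0000,0); λ=-5 ⇒ h* = (6)/5 = 1.2000.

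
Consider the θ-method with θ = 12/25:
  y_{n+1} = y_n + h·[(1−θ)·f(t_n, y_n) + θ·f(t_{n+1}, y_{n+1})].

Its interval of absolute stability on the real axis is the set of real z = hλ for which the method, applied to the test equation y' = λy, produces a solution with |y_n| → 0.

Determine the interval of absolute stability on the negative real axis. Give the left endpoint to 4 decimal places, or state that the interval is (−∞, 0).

(-50.0000, 0).

With y'=λy (z=hλ):
  y_{n+1} = y_n + z·[13/25·y_n + 12/25·y_{n+1}] ⇒ (1 − 12/25z)y_{n+1} = (1 + 13/25z)y_n
  Hence R(z) = (1 + 13/25z)/(1 − 12/25z).

Solve |R(x)|<1 on ℝ⁻.
x=-1.42: |R|=0.1556
R=−1: 1+13/25x = −1+12/25x ⇒ -1/25x=2 ⇒ x=2/(-1/25)=-50.0000
Confirm numerically:
  x=-48.243: |R|=0.99709 <1
  x=-34.732: |R|=0.96544 <1
  x=-28.997: |R|=0.94369 <1
  x=-28.951: |R|=0.94348 <1
  x=-50.519: |R|=1.00082 >1
  x=-50.395: |R|=1.00063 >1
  x=-50.358: |R|=1.00057 >1
Interval (-50.0000, 0).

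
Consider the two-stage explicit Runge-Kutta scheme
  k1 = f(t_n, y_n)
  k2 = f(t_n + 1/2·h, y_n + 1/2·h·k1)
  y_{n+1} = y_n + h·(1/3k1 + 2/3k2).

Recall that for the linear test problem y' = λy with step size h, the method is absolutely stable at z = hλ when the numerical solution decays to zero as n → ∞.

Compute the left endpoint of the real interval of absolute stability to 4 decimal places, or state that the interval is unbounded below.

Test eqn y'=λy, z=hλ:
  k1=λy_n ⇒ h·k1=z·y_n;  k2=λ(1+1/2z)y_n ⇒ h·k2=z(1+1/2z)y_n
  y_{n+1}/y_n = 1 + 1/3z + 2/3z(1+1/2z) = 1 + z + 1/3z²
  so R(z) = 1 + z + 1/3z².

Boundary: |R(x)|=1, x<0.
x=-1.58: |R|=0.2521
R=1: x+1/3x²=0 ⇒ x=−3=-3.0000; min R=1−1/(4·1/3)=0.2500>−1
Confirm numerically:
  x=-2.503: |R|=0.58534 <1
  x=-2.343: |R|=0.48688 <1
  x=-2.257: |R|=0.44102 <1
  x=-1.997: |R|=0.33234 <1
  x=-3.107: |R|=1.11082 >1
  x=-3.024: |R|=1.02419 >1
So |R|<1 on (-3.0000, 0).

z* = -3.0000.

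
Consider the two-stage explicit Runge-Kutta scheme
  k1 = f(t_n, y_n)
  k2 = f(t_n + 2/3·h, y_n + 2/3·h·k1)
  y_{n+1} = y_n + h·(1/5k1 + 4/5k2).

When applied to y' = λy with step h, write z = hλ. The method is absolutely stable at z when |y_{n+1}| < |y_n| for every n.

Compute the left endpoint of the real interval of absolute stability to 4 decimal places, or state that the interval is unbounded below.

z* = -1.8750.

Set f=λy, z=hλ:
  k1=λy_n ⇒ h·k1=z·y_n;  k2=λ(1+2/3z)y_n ⇒ h·k2=z(1+2/3z)y_n
  y_{n+1}/y_n = 1 + 1/5z + 4/5z(1+2/3z) = 1 + z + 8/15z²
  ⇒ R(z) = 1 + z + 8/15z².

Find x<0 with |R(x)|<1.
x=-0.99: |R|=0.5327
R=1: x+8/15x²=0 ⇒ x=−15/8=-1.8750; min R=1−1/(4·8/15)=0.5312>−1
Confirm numerically:
  x=-1.572: |R|=0.74596 <1
  x=-1.346: |R|=0.62025 <1
  x=-0.853: |R|=0.53506 <1
  x=-2.161: |R|=1.32962 >1
  x=-1.952: |R|=1.08016 >1
So |R|<1 on (-1.8750, 0).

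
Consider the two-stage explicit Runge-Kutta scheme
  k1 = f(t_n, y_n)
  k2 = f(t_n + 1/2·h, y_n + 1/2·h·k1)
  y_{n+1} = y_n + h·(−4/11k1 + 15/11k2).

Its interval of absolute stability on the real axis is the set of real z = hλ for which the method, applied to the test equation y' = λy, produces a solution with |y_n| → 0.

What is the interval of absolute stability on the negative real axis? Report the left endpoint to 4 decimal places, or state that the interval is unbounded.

z∈(-1.4667,0).

Set f=λy, z=hλ:
  k1=λy_n ⇒ h·k1=z·y_n;  k2=λ(1+1/2z)y_n ⇒ h·k2=z(1+1/2z)y_n
  y_{n+1}/y_n = 1 − 4/11z + 15/11z(1+1/2z) = 1 + z + 15/22z²
  R(z) = 1 + z + 15/22z².

Boundary: |R(x)|=1, x<0.
x=-1.34: |R|=0.8843
R=1: x+15/22x²=0 ⇒ x=−22/15=-1.4667; min R=1−1/(4·15/22)=0.6333>−1
Confirm numerically:
  x=-1.421: |R|=0.95576 <1
  x=-1.117: |R|=0.73370 <1
  x=-1.113: |R|=0.73162 <1
  x=-0.770: |R|=0.63425 <1
  x=-1.630: |R|=1.18152 >1
  x=-1.626: |R|=1.17664 >1
Stable set (-1.4667, 0).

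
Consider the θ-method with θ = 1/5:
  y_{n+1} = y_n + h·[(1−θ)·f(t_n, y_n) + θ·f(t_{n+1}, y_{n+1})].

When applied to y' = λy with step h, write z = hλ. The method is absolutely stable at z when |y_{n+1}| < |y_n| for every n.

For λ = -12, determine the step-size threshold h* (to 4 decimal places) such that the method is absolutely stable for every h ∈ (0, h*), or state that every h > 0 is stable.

(-3.3333,0); λ=-12 ⇒ h* = (10/3)/12 = 0.2778.

Test eqn y'=λy, z=hλ:
  y_{n+1} = y_n + z·[4/5·y_n + 1/5·y_{n+1}] ⇒ (1 − 1/5z)y_{n+1} = (1 + 4/5z)y_n
  R(z) = (1 + 4/5z)/(1 − 1/5z).

Boundary: |R(x)|=1, x<0.
x=-1.24: |R|=0.0064
R=−1: 1+4/5x = −1+1/5x ⇒ -3/5x=2 ⇒ x=2/(-3/5)=-3.3333
Confirm numerically:
  x=-2.565: |R|=0.69531 <1
  x=-1.886: |R|=0.36945 <1
  x=-1.525: |R|=0.16858 <1
  x=-1.456: |R|=0.12763 <1
  x=-3.871: |R|=1.18183 >1
  x=-3.741: |R|=1.13992 >1
  x=-3.612: |R|=1.09707 >1
Stable set (-3.3333, 0).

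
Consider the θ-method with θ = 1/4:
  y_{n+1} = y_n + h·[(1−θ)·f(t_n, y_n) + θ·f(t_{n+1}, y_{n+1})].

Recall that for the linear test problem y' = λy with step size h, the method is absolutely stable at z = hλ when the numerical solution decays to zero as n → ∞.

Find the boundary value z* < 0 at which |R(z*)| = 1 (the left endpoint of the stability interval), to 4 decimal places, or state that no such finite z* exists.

left endpoint -4.0000.

With y'=λy (z=hλ):
  y_{n+1} = y_n + z·[3/4·y_n + 1/4·y_{n+1}] ⇒ (1 − 1/4z)y_{n+1} = (1 + 3/4z)y_n
  so R(z) = (1 + 3/4z)/(1 − 1/4z).

Boundary: |R(x)|=1, x<0.
x=-0.52: |R|=0.5398
R=−1: 1+3/4x = −1+1/4x ⇒ -1/2x=2 ⇒ x=2/(-1/2)=-4.0000
Confirm numerically:
  x=-3.748: |R|=0.93495 <1
  x=-2.568: |R|=0.56395 <1
  x=-2.008: |R|=0.33688 <1
  x=-4.446: |R|=1.10561 >1
  x=-4.079: |R|=1.01956 >1
Stable set (-4.0000, 0).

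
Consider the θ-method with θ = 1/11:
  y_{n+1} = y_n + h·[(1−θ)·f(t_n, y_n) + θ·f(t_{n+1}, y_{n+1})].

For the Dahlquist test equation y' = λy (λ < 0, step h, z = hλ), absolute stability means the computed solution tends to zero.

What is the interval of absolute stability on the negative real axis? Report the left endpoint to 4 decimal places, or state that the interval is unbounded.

z∈(-2.4444,0).

Set f=λy, z=hλ:
  y_{n+1} = y_n + z·[10/11·y_n + 1/11·y_{n+1}] ⇒ (1 − 1/11z)y_{n+1} = (1 + 10/11z)y_n
  ⇒ R(z) = (1 + 10/11z)/(1 − 1/11z).

Solve |R(x)|<1 on ℝ⁻.
x=-0.4: |R|=0.6140
R=−1: 1+10/11x = −1+1/11x ⇒ -9/11x=2 ⇒ x=2/(-9/11)=-2.4444
Confirm numerically:
  x=-1.671: |R|=0.45064 <1
  x=-1.613: |R|=0.40672 <1
  x=-1.405: |R|=0.24587 <1
  x=-1.344: |R|=0.19767 <1
  x=-2.886: |R|=1.28619 >1
  x=-2.782: |R|=1.22043 >1
  x=-2.667: |R|=1.14656 >1
Stable set (-2.4444, 0).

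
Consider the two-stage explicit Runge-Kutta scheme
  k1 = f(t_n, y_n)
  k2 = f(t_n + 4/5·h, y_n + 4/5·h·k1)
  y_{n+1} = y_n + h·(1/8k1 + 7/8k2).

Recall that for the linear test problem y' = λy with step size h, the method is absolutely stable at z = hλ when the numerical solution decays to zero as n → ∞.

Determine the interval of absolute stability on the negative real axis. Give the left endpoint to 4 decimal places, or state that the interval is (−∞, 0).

z∈(-1.4286,0).

With y'=λy (z=hλ):
  k1=λy_n ⇒ h·k1=z·y_n;  k2=λ(1+4/5z)y_n ⇒ h·k2=z(1+4/5z)y_n
  y_{n+1}/y_n = 1 + 1/8z + 7/8z(1+4/5z) = 1 + z + 7/10z²
  ⇒ R(z) = 1 + z + 7/10z².

Boundary: |R(x)|=1, x<0.
x=-0.34: |R|=0.7409
R=1: x+7/10x²=0 ⇒ x=−10/7=-1.4286; min R=1−1/(4·7/10)=0.6429>−1
Confirm numerically:
  x=-1.380: |R|=0.95308 <1
  x=-1.291: |R|=0.87568 <1
  x=-1.096: |R|=0.74485 <1
  x=-0.852: |R|=0.65613 <1
  x=-1.679: |R|=1.29433 >1
  x=-1.674: |R|=1.28759 >1
So |R|<1 on (-1.4286, 0).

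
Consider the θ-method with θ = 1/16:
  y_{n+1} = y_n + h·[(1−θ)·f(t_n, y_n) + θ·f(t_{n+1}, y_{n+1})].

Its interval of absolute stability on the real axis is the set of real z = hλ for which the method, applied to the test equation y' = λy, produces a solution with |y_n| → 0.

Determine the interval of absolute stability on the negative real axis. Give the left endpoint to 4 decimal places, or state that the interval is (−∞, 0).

With y'=λy (z=hλ):
  y_{n+1} = y_n + z·[15/16·y_n + 1/16·y_{n+1}] ⇒ (1 − 1/16z)y_{n+1} = (1 + 15/16z)y_n
  ⇒ R(z) = (1 + 15/16z)/(1 − 1/16z).

Need |R(x)|<1, x<0.
x=-1.01: |R|=0.0500
R=−1: 1+15/16x = −1+1/16x ⇒ -7/8x=2 ⇒ x=2/(-7/8)=-2.2857
Confirm numerically:
  x=-2.204: |R|=0.93716 <1
  x=-1.242: |R|=0.15253 <1
  x=-1.082: |R|=0.01346 <1
  x=-1.062: |R|=0.00410 <1
  x=-2.846: |R|=1.41622 >1
  x=-2.484: |R|=1.15018 >1
  x=-2.462: |R|=1.13368 >1
Interval (-2.2857, 0).

(-2.2857, 0).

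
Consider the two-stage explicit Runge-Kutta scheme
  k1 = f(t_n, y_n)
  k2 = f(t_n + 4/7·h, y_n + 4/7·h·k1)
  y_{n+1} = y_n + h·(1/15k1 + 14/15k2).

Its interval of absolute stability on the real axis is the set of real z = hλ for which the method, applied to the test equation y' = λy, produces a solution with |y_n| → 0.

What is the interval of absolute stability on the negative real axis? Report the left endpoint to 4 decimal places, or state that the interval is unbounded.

Test eqn y'=λy, z=hλ:
  k1=λy_n ⇒ h·k1=z·y_n;  k2=λ(1+4/7z)y_n ⇒ h·k2=z(1+4/7z)y_n
  y_{n+1}/y_n = 1 + 1/15z + 14/15z(1+4/7z) = 1 + z + 8/15z²
  ⇒ R(z) = 1 + z + 8/15z².

Boundary: |R(x)|=1, x<0.
x=-1.61: |R|=0.7725
R=1: x+8/15x²=0 ⇒ x=−15/8=-1.8750; min R=1−1/(4·8/15)=0.5312>−1
Confirm numerically:
  x=-1.808: |R|=0.93539 <1
  x=-1.557: |R|=0.73593 <1
  x=-0.921: |R|=0.53140 <1
  x=-0.794: |R|=0.54223 <1
  x=-2.455: |R|=1.75941 >1
  x=-1.934: |R|=1.06086 >1
So |R|<1 on (-1.8750, 0).

(-1.8750, 0).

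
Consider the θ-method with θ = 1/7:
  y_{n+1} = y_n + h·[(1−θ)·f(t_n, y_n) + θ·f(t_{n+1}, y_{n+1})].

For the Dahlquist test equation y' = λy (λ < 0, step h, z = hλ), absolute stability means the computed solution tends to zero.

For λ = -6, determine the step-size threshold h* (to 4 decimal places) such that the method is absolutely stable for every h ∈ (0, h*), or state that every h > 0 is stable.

(-2.8000,0); λ=-6 ⇒ h* = (14/5)/6 = 0.4667.

With y'=λy (z=hλ):
  y_{n+1} = y_n + z·[6/7·y_n + 1/7·y_{n+1}] ⇒ (1 − 1/7z)y_{n+1} = (1 + 6/7z)y_n
  so R(z) = (1 + 6/7z)/(1 − 1/7z).

Need |R(x)|<1, x<0.
x=-1.32: |R|=0.1106
R=−1: 1+6/7x = −1+1/7x ⇒ -5/7x=2 ⇒ x=2/(-5/7)=-2.8000
Confirm numerically:
  x=-2.292: |R|=0.72665 <1
  x=-1.423: |R|=0.18260 <1
  x=-1.411: |R|=0.17430 <1
  x=-1.223: |R|=0.04110 <1
  x=-3.384: |R|=1.28120 >1
  x=-2.834: |R|=1.01729 >1
Interval (-2.8000, 0).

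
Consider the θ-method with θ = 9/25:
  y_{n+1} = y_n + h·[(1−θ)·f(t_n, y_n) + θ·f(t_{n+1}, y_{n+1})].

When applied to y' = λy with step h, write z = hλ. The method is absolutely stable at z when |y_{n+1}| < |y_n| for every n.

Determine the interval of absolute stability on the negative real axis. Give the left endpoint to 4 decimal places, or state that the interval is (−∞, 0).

z∈(-7.1429,0).

With y'=λy (z=hλ):
  y_{n+1} = y_n + z·[16/25·y_n + 9/25·y_{n+1}] ⇒ (1 − 9/25z)y_{n+1} = (1 + 16/25z)y_n
  R(z) = (1 + 16/25z)/(1 − 9/25z).

Need |R(x)|<1, x<0.
x=-0.94: |R|=0.2977
R=−1: 1+16/25x = −1+9/25x ⇒ -7/25x=2 ⇒ x=2/(-7/25)=-7.1429
Confirm numerically:
  x=-6.874: |R|=0.97833 <1
  x=-6.409: |R|=0.93787 <1
  x=-5.120: |R|=0.80079 <1
  x=-7.537: |R|=1.02972 >1
  x=-7.357: |R|=1.01643 >1
  x=-7.271: |R|=1.00992 >1
Stable set (-7.1429, 0).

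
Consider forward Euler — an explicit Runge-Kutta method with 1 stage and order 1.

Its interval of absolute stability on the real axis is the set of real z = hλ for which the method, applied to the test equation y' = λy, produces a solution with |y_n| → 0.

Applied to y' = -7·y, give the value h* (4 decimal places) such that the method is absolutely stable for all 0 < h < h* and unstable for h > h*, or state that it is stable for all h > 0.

On y'=λy, z=hλ:
  order 1, 1-stage ⇒ R(z)=1+z
  (e.g. R(-1.56)=-0.56000, |R|=0.56000)

Find x<0 with |R(x)|<1.
x=-1.56: |R|=0.5600
|R(-1.24)|=0.2400 |R(-1.07)|=0.0700 |R(-0.57)|=0.4300
Bisect:
  x_lo=-2.3482 |R|=1.3482  x_hi=-0.3657 |R|=0.6343
  mid=-1.35692 |R|=0.35692 →hi
  mid=-1.85255 |R|=0.85255 →hi
  mid=-2.10036 |R|=1.10036 →lo
  mid=-1.97646 |R|=0.97646 →hi
  mid=-2.03841 |R|=1.03841 →lo
  mid=-2.00743 |R|=1.00743 →lo
  mid=-1.99194 |R|=0.99194 →hi
  mid=-1.99969 |R|=0.99969 →hi
  ...
  [-2.00005,-1.99993] ⇒ x*=-2.0000
Interval (-2.0000, 0).

(-2.0000,0); λ=-7 ⇒ h* = 0.2857.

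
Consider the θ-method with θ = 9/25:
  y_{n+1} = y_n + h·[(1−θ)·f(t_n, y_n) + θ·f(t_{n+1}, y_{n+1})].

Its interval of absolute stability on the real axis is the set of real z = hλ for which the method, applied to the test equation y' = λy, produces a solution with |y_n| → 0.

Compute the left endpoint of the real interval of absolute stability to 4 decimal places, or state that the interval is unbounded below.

left endpoint -7.1429.

Test eqn y'=λy, z=hλ:
  y_{n+1} = y_n + z·[16/25·y_n + 9/25·y_{n+1}] ⇒ (1 − 9/25z)y_{n+1} = (1 + 16/25z)y_n
  so R(z) = (1 + 16/25z)/(1 − 9/25z).

Need |R(x)|<1, x<0.
x=-1.45: |R|=0.0473
R=−1: 1+16/25x = −1+9/25x ⇒ -7/25x=2 ⇒ x=2/(-7/25)=-7.1429
Confirm numerically:
  x=-6.086: |R|=0.90726 <1
  x=-4.777: |R|=0.75643 <1
  x=-4.522: |R|=0.72075 <1
  x=-4.461: |R|=0.71185 <1
  x=-7.290: |R|=1.01137 >1
  x=-7.198: |R|=1.00430 >1
  x=-7.192: |R|=1.00383 >1
Interval (-7.1429, 0).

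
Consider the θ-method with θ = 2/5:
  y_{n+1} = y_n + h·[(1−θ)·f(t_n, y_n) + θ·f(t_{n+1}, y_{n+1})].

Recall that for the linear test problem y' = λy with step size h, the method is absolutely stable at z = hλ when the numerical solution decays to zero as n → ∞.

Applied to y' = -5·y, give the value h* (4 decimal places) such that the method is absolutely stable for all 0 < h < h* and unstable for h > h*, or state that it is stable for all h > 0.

(-10.0000,0); λ=-5 ⇒ h* = (10)/5 = 2.0000.

On y'=λy, z=hλ:
  y_{n+1} = y_n + z·[3/5·y_n + 2/5·y_{n+1}] ⇒ (1 − 2/5z)y_{n+1} = (1 + 3/5z)y_n
  Hence R(z) = (1 + 3/5z)/(1 − 2/5z).

Need |R(x)|<1, x<0.
x=-1.05: |R|=0.2606
R=−1: 1+3/5x = −1+2/5x ⇒ -1/5x=2 ⇒ x=2/(-1/5)=-10.0000
Confirm numerically:
  x=-8.387: |R|=0.92592 <1
  x=-6.825: |R|=0.82976 <1
  x=-6.152: |R|=0.77762 <1
  x=-10.445: |R|=1.01719 >1
  x=-10.239: |R|=1.00938 >1
  x=-10.224: |R|=1.00880 >1
Stable set (-10.0000, 0).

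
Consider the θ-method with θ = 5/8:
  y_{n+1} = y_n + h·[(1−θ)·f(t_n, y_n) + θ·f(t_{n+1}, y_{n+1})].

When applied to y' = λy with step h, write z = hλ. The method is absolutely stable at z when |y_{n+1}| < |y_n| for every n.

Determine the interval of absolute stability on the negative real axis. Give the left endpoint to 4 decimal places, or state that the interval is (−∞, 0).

Set f=λy, z=hλ:
  y_{n+1} = y_n + z·[3/8·y_n + 5/8·y_{n+1}] ⇒ (1 − 5/8z)y_{n+1} = (1 + 3/8z)y_n
  R(z) = (1 + 3/8z)/(1 − 5/8z).

Find x<0 with |R(x)|<1.
x=-1.45: |R|=0.2393
x=-2: |R|=0.1111
x=-10: |R|=0.3793
x=-100: |R|=0.5748
θ=5/8≥1/2 ⇒ |1+3/8x|<|1−5/8x| ∀x<0 ⇒ stable on all of ℝ⁻.

unbounded; (−∞, 0).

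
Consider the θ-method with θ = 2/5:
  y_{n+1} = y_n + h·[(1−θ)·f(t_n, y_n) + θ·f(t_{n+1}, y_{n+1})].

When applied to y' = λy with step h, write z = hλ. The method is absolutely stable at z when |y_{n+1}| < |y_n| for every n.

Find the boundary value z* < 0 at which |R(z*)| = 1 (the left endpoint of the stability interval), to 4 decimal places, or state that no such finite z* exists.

With y'=λy (z=hλ):
  y_{n+1} = y_n + z·[3/5·y_n + 2/5·y_{n+1}] ⇒ (1 − 2/5z)y_{n+1} = (1 + 3/5z)y_n
  Hence R(z) = (1 + 3/5z)/(1 − 2/5z).

Find x<0 with |R(x)|<1.
x=-1.54: |R|=0.0470
R=−1: 1+3/5x = −1+2/5x ⇒ -1/5x=2 ⇒ x=2/(-1/5)=-10.0000
Confirm numerically:
  x=-9.561: |R|=0.98180 <1
  x=-7.047: |R|=0.84534 <1
  x=-5.128: |R|=0.68065 <1
  x=-10.522: |R|=1.02004 >1
  x=-10.375: |R|=1.01456 >1
So |R|<1 on (-10.0000, 0).

left endpoint -10.0000.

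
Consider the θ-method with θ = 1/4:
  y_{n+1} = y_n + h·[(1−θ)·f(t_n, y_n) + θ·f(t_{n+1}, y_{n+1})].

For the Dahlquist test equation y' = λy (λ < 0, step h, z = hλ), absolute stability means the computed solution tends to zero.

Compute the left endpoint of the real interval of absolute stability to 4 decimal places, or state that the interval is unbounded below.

On y'=λy, z=hλ:
  y_{n+1} = y_n + z·[3/4·y_n + 1/4·y_{n+1}] ⇒ (1 − 1/4z)y_{n+1} = (1 + 3/4z)y_n
  R(z) = (1 + 3/4z)/(1 − 1/4z).

Solve |R(x)|<1 on ℝ⁻.
x=-1.55: |R|=0.1171
R=−1: 1+3/4x = −1+1/4x ⇒ -1/2x=2 ⇒ x=2/(-1/2)=-4.0000
Confirm numerically:
  x=-3.731: |R|=0.93041 <1
  x=-2.434: |R|=0.51321 <1
  x=-1.764: |R|=0.22415 <1
  x=-4.520: |R|=1.12207 >1
  x=-4.399: |R|=1.09501 >1
  x=-4.231: |R|=1.05613 >1
So |R|<1 on (-4.0000, 0).

left endpoint -4.0000.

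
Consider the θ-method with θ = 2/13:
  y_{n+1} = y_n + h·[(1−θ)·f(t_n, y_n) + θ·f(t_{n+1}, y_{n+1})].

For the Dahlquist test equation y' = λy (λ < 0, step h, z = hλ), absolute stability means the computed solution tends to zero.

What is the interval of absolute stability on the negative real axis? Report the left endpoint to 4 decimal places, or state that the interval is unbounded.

z∈(-2.8889,0).

Set f=λy, z=hλ:
  y_{n+1} = y_n + z·[11/13·y_n + 2/13·y_{n+1}] ⇒ (1 − 2/13z)y_{n+1} = (1 + 11/13z)y_n
  so R(z) = (1 + 11/13z)/(1 − 2/13z).

Find x<0 with |R(x)|<1.
x=-0.96: |R|=0.1635
R=−1: 1+11/13x = −1+2/13x ⇒ -9/13x=2 ⇒ x=2/(-9/13)=-2.8889
Confirm numerically:
  x=-2.791: |R|=0.95259 <1
  x=-2.235: |R|=0.66314 <1
  x=-1.963: |R|=0.50768 <1
  x=-1.447: |R|=0.18353 <1
  x=-3.291: |R|=1.18481 >1
  x=-3.269: |R|=1.17509 >1
Interval (-2.8889, 0).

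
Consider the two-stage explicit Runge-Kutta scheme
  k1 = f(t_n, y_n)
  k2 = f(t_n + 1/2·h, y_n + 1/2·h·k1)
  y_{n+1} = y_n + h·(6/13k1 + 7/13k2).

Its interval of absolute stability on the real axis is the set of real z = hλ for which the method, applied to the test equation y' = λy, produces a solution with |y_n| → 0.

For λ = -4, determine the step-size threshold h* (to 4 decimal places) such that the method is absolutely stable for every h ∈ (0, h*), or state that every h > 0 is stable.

(-3.7143,0); λ=-4 ⇒ h* = (26/7)/4 = 0.9286.

With y'=λy (z=hλ):
  k1=λy_n ⇒ h·k1=z·y_n;  k2=λ(1+1/2z)y_n ⇒ h·k2=z(1+1/2z)y_n
  y_{n+1}/y_n = 1 + 6/13z + 7/13z(1+1/2z) = 1 + z + 7/26z²
  Hence R(z) = 1 + z + 7/26z².

Need |R(x)|<1, x<0.
x=-1.36: |R|=0.1380
R=1: x+7/26x²=0 ⇒ x=−26/7=-3.7143; min R=1−1/(4·7/26)=0.0714>−1
Confirm numerically:
  x=-3.487: |R|=0.78662 <1
  x=-3.290: |R|=0.62418 <1
  x=-1.677: |R|=0.08017 <1
  x=-4.155: |R|=1.49301 >1
  x=-3.883: |R|=1.17638 >1
  x=-3.776: |R|=1.06274 >1
So |R|<1 on (-3.7143, 0).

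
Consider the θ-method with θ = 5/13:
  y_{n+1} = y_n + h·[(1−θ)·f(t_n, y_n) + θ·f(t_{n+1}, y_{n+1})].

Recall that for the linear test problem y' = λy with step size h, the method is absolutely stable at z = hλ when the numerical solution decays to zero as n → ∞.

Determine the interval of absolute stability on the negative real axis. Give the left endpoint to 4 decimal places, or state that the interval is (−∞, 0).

Test eqn y'=λy, z=hλ:
  y_{n+1} = y_n + z·[8/13·y_n + 5/13·y_{n+1}] ⇒ (1 − 5/13z)y_{n+1} = (1 + 8/13z)y_n
  R(z) = (1 + 8/13z)/(1 − 5/13z).

Find x<0 with |R(x)|<1.
x=-1.07: |R|=0.2420
R=−1: 1+8/13x = −1+5/13x ⇒ -3/13x=2 ⇒ x=2/(-3/13)=-8.6667
Confirm numerically:
  x=-7.362: |R|=0.92142 <1
  x=-6.184: |R|=0.83042 <1
  x=-5.288: |R|=0.74300 <1
  x=-5.040: |R|=0.71518 <1
  x=-9.060: |R|=1.02024 >1
  x=-8.831: |R|=1.00863 >1
Interval (-8.6667, 0).

(-8.6667, 0).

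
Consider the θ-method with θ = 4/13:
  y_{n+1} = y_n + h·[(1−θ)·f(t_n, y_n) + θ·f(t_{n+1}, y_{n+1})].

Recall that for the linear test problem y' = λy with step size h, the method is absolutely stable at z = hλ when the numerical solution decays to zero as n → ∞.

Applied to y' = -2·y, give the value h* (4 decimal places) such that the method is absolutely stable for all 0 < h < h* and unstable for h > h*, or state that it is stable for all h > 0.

(-5.2000,0); λ=-2 ⇒ h* = (26/5)/2 = 2.6000.

With y'=λy (z=hλ):
  y_{n+1} = y_n + z·[9/13·y_n + 4/13·y_{n+1}] ⇒ (1 − 4/13z)y_{n+1} = (1 + 9/13z)y_n
  ⇒ R(z) = (1 + 9/13z)/(1 − 4/13z).

Boundary: |R(x)|=1, x<0.
x=-1.62: |R|=0.0811
R=−1: 1+9/13x = −1+4/13x ⇒ -5/13x=2 ⇒ x=2/(-5/13)=-5.2000
Confirm numerically:
  x=-4.833: |R|=0.94325 <1
  x=-4.235: |R|=0.83884 <1
  x=-4.107: |R|=0.81429 <1
  x=-5.591: |R|=1.05528 >1
  x=-5.556: |R|=1.05053 >1
So |R|<1 on (-5.2000, 0).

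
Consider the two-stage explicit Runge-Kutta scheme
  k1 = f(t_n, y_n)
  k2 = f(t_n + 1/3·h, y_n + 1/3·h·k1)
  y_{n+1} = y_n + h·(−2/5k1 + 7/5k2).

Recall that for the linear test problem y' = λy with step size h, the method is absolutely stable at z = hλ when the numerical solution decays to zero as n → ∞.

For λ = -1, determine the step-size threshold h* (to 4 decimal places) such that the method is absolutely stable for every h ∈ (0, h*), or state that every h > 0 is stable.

(-2.1429,0); λ=-1 ⇒ h* = (15/7)/1 = 2.1429.

Test eqn y'=λy, z=hλ:
  k1=λy_n ⇒ h·k1=z·y_n;  k2=λ(1+1/3z)y_n ⇒ h·k2=z(1+1/3z)y_n
  y_{n+1}/y_n = 1 − 2/5z + 7/5z(1+1/3z) = 1 + z + 7/15z²
  so R(z) = 1 + z + 7/15z².

Solve |R(x)|<1 on ℝ⁻.
x=-0.51: |R|=0.6114
R=1: x+7/15x²=0 ⇒ x=−15/7=-2.1429; min R=1−1/(4·7/15)=0.4643>−1
Confirm numerically:
  x=-1.606: |R|=0.59764 <1
  x=-1.559: |R|=0.57522 <1
  x=-0.953: |R|=0.47083 <1
  x=-2.716: |R|=1.72644 >1
  x=-2.681: |R|=1.67329 >1
  x=-2.345: |R|=1.22121 >1
Stable set (-2.1429, 0).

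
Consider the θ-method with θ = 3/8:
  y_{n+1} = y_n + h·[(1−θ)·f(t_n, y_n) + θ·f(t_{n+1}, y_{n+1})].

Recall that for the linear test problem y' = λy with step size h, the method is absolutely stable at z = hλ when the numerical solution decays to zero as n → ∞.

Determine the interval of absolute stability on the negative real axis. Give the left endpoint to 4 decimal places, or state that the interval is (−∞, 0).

z∈(-8.0000,0).

On y'=λy, z=hλ:
  y_{n+1} = y_n + z·[5/8·y_n + 3/8·y_{n+1}] ⇒ (1 − 3/8z)y_{n+1} = (1 + 5/8z)y_n
  Hence R(z) = (1 + 5/8z)/(1 − 3/8z).

Boundary: |R(x)|=1, x<0.
x=-1.04: |R|=0.2518
R=−1: 1+5/8x = −1+3/8x ⇒ -1/4x=2 ⇒ x=2/(-1/4)=-8.0000
Confirm numerically:
  x=-7.417: |R|=0.96146 <1
  x=-6.722: |R|=0.90925 <1
  x=-4.838: |R|=0.71911 <1
  x=-4.156: |R|=0.62439 <1
  x=-8.503: |R|=1.03002 >1
  x=-8.490: |R|=1.02928 >1
Interval (-8.0000, 0).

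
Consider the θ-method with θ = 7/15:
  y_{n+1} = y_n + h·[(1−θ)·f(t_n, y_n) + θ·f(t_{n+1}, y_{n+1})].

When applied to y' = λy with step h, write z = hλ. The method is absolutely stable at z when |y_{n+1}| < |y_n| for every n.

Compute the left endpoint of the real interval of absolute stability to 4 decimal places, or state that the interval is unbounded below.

Test eqn y'=λy, z=hλ:
  y_{n+1} = y_n + z·[8/15·y_n + 7/15·y_{n+1}] ⇒ (1 − 7/15z)y_{n+1} = (1 + 8/15z)y_n
  Hence R(z) = (1 + 8/15z)/(1 − 7/15z).

Need |R(x)|<1, x<0.
x=-1.77: |R|=0.0307
R=−1: 1+8/15x = −1+7/15x ⇒ -1/15x=2 ⇒ x=2/(-1/15)=-30.0000
Confirm numerically:
  x=-21.868: |R|=0.95162 <1
  x=-14.290: |R|=0.86343 <1
  x=-13.388: |R|=0.84720 <1
  x=-30.300: |R|=1.00132 >1
  x=-30.129: |R|=1.00057 >1
So |R|<1 on (-30.0000, 0).

z* = -30.0000.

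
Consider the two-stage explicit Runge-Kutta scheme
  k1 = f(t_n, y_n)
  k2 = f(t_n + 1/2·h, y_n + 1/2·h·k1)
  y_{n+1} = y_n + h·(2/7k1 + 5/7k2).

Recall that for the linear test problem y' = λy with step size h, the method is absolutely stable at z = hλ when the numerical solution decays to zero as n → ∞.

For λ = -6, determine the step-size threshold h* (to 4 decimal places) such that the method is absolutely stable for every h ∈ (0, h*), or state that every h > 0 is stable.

(-2.8000,0); λ=-6 ⇒ h* = (14/5)/6 = 0.4667.

Test eqn y'=λy, z=hλ:
  k1=λy_n ⇒ h·k1=z·y_n;  k2=λ(1+1/2z)y_n ⇒ h·k2=z(1+1/2z)y_n
  y_{n+1}/y_n = 1 + 2/7z + 5/7z(1+1/2z) = 1 + z + 5/14z²
  ⇒ R(z) = 1 + z + 5/14z².

Need |R(x)|<1, x<0.
x=-0.79: |R|=0.4329
R=1: x+5/14x²=0 ⇒ x=−14/5=-2.8000; min R=1−1/(4·5/14)=0.3000>−1
Confirm numerically:
  x=-1.496: |R|=0.30329 <1
  x=-1.449: |R|=0.30086 <1
  x=-1.348: |R|=0.30097 <1
  x=-1.196: |R|=0.31486 <1
  x=-2.946: |R|=1.15361 >1
  x=-2.941: |R|=1.14810 >1
So |R|<1 on (-2.8000, 0).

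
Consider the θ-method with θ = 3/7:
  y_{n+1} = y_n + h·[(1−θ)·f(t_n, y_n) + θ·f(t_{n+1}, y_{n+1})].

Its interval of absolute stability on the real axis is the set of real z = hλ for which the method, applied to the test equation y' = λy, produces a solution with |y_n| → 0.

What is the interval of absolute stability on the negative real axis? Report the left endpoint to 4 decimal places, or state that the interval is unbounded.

z∈(-14.0000,0).

On y'=λy, z=hλ:
  y_{n+1} = y_n + z·[4/7·y_n + 3/7·y_{n+1}] ⇒ (1 − 3/7z)y_{n+1} = (1 + 4/7z)y_n
  so R(z) = (1 + 4/7z)/(1 − 3/7z).

Solve |R(x)|<1 on ℝ⁻.
x=-0.98: |R|=0.3099
R=−1: 1+4/7x = −1+3/7x ⇒ -1/7x=2 ⇒ x=2/(-1/7)=-14.0000
Confirm numerically:
  x=-10.614: |R|=0.91283 <1
  x=-10.341: |R|=0.90377 <1
  x=-8.810: |R|=0.84475 <1
  x=-6.847: |R|=0.74028 <1
  x=-14.535: |R|=1.01057 >1
  x=-14.241: |R|=1.00485 >1
  x=-14.104: |R|=1.00211 >1
So |R|<1 on (-14.0000, 0).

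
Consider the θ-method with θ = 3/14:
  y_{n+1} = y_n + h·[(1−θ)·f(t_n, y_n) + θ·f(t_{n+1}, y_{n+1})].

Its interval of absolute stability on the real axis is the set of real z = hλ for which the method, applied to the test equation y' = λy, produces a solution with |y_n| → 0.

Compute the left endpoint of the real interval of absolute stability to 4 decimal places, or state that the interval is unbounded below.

Test eqn y'=λy, z=hλ:
  y_{n+1} = y_n + z·[11/14·y_n + 3/14·y_{n+1}] ⇒ (1 − 3/14z)y_{n+1} = (1 + 11/14z)y_n
  ⇒ R(z) = (1 + 11/14z)/(1 − 3/14z).

Solve |R(x)|<1 on ℝ⁻.
x=-0.34: |R|=0.6831
R=−1: 1+11/14x = −1+3/14x ⇒ -4/7x=2 ⇒ x=2/(-4/7)=-3.5000
Confirm numerically:
  x=-3.141: |R|=0.87739 <1
  x=-2.831: |R|=0.76206 <1
  x=-2.455: |R|=0.60871 <1
  x=-2.212: |R|=0.50068 <1
  x=-3.979: |R|=1.14774 >1
  x=-3.740: |R|=1.07613 >1
So |R|<1 on (-3.5000, 0).

z* = -3.5000.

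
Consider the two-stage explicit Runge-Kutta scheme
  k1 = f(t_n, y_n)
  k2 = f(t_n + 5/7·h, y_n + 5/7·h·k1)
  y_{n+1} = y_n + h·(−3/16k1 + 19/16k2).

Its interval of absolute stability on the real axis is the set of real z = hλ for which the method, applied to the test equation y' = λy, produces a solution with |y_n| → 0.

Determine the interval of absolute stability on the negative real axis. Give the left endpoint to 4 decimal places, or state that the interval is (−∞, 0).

(-1.1789, 0).

Set f=λy, z=hλ:
  k1=λy_n ⇒ h·k1=z·y_n;  k2=λ(1+5/7z)y_n ⇒ h·k2=z(1+5/7z)y_n
  y_{n+1}/y_n = 1 − 3/16z + 19/16z(1+5/7z) = 1 + z + 95/112z²
  R(z) = 1 + z + 95/112z².

Find x<0 with |R(x)|<1.
x=-0.42: |R|=0.7296
R=1: x+95/112x²=0 ⇒ x=−112/95=-1.1789; min R=1−1/(4·95/112)=0.7053>−1
Confirm numerically:
  x=-1.127: |R|=0.95034 <1
  x=-0.868: |R|=0.77107 <1
  x=-0.849: |R|=0.76239 <1
  x=-0.752: |R|=0.72767 <1
  x=-1.739: |R|=1.82610 >1
  x=-1.521: |R|=1.44129 >1
  x=-1.378: |R|=1.23266 >1
Stable set (-1.1789, 0).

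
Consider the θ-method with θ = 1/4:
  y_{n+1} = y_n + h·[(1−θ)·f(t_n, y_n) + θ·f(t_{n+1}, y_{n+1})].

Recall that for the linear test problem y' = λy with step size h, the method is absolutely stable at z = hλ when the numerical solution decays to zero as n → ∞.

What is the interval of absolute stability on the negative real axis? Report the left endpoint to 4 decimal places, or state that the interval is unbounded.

Set f=λy, z=hλ:
  y_{n+1} = y_n + z·[3/4·y_n + 1/4·y_{n+1}] ⇒ (1 − 1/4z)y_{n+1} = (1 + 3/4z)y_n
  so R(z) = (1 + 3/4z)/(1 − 1/4z).

Boundary: |R(x)|=1, x<0.
x=-1.63: |R|=0.1581
R=−1: 1+3/4x = −1+1/4x ⇒ -1/2x=2 ⇒ x=2/(-1/2)=-4.0000
Confirm numerically:
  x=-3.758: |R|=0.93761 <1
  x=-3.546: |R|=0.87967 <1
  x=-2.569: |R|=0.56432 <1
  x=-2.145: |R|=0.39626 <1
  x=-4.317: |R|=1.07623 >1
  x=-4.304: |R|=1.07322 >1
  x=-4.128: |R|=1.03150 >1
So |R|<1 on (-4.0000, 0).

(-4.0000, 0).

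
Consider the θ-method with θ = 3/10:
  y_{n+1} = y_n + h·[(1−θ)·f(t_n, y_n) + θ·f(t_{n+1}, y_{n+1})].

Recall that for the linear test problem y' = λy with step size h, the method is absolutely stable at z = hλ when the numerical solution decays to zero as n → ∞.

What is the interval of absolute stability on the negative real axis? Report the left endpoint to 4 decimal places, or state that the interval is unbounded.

(-5.0000, 0).

With y'=λy (z=hλ):
  y_{n+1} = y_n + z·[7/10·y_n + 3/10·y_{n+1}] ⇒ (1 − 3/10z)y_{n+1} = (1 + 7/10z)y_n
  Hence R(z) = (1 + 7/10z)/(1 − 3/10z).

Solve |R(x)|<1 on ℝ⁻.
x=-0.52: |R|=0.5502
R=−1: 1+7/10x = −1+3/10x ⇒ -2/5x=2 ⇒ x=2/(-2/5)=-5.0000
Confirm numerically:
  x=-4.102: |R|=0.83897 <1
  x=-2.700: |R|=0.49171 <1
  x=-2.628: |R|=0.46947 <1
  x=-2.145: |R|=0.30514 <1
  x=-5.261: |R|=1.04049 >1
  x=-5.067: |R|=1.01063 >1
Stable set (-5.0000, 0).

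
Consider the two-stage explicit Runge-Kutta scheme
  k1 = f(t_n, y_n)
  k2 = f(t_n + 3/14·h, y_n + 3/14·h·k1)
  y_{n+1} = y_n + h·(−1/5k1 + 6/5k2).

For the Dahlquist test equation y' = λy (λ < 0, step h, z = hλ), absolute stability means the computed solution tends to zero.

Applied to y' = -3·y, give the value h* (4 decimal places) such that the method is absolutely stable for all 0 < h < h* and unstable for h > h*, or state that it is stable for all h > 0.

(-3.8889,0); λ=-3 ⇒ h* = (35/9)/3 = 1.2963.

Set f=λy, z=hλ:
  k1=λy_n ⇒ h·k1=z·y_n;  k2=λ(1+3/14z)y_n ⇒ h·k2=z(1+3/14z)y_n
  y_{n+1}/y_n = 1 − 1/5z + 6/5z(1+3/14z) = 1 + z + 9/35z²
  Hence R(z) = 1 + z + 9/35z².

Find x<0 with |R(x)|<1.
x=-0.73: |R|=0.4070
R=1: x+9/35x²=0 ⇒ x=−35/9=-3.8889; min R=1−1/(4·9/35)=0.0278>−1
Confirm numerically:
  x=-2.695: |R|=0.17263 <1
  x=-2.290: |R|=0.05848 <1
  x=-1.559: |R|=0.06598 <1
  x=-4.170: |R|=1.30143 >1
  x=-4.036: |R|=1.15268 >1
So |R|<1 on (-3.8889, 0).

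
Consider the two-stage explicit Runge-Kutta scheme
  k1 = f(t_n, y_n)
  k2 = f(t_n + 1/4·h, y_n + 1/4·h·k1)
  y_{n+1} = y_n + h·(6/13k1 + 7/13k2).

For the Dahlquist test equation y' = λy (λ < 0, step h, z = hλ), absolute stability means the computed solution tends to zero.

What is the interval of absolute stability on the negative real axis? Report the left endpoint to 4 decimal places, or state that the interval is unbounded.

With y'=λy (z=hλ):
  k1=λy_n ⇒ h·k1=z·y_n;  k2=λ(1+1/4z)y_n ⇒ h·k2=z(1+1/4z)y_n
  y_{n+1}/y_n = 1 + 6/13z + 7/13z(1+1/4z) = 1 + z + 7/52z²
  so R(z) = 1 + z + 7/52z².

Need |R(x)|<1, x<0.
x=-1.12: |R|=0.0489
R=1: x+7/52x²=0 ⇒ x=−52/7=-7.4286; min R=1−1/(4·7/52)=-0.8571>−1
Confirm numerically:
  x=-6.100: |R|=0.09096 <1
  x=-5.677: |R|=0.33857 <1
  x=-5.651: |R|=0.35222 <1
  x=-3.103: |R|=0.80684 <1
  x=-7.821: |R|=1.41316 >1
  x=-7.758: |R|=1.34404 >1
  x=-7.650: |R|=1.22803 >1
Stable set (-7.4286, 0).

(-7.4286, 0).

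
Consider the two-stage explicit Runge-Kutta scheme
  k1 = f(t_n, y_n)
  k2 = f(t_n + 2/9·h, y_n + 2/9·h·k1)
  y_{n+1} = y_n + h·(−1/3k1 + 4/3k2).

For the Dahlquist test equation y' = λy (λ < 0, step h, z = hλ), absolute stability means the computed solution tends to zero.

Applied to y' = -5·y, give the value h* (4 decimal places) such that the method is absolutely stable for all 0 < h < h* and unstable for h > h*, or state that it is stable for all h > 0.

Test eqn y'=λy, z=hλ:
  k1=λy_n ⇒ h·k1=z·y_n;  k2=λ(1+2/9z)y_n ⇒ h·k2=z(1+2/9z)y_n
  y_{n+1}/y_n = 1 − 1/3z + 4/3z(1+2/9z) = 1 + z + 8/27z²
  Hence R(z) = 1 + z + 8/27z².

Need |R(x)|<1, x<0.
x=-1.17: |R|=0.2356
R=1: x+8/27x²=0 ⇒ x=−27/8=-3.3750; min R=1−1/(4·8/27)=0.1562>−1
Confirm numerically:
  x=-3.115: |R|=0.76003 <1
  x=-2.799: |R|=0.52230 <1
  x=-2.570: |R|=0.38701 <1
  x=-2.532: |R|=0.36756 <1
  x=-3.895: |R|=1.60012 >1
  x=-3.807: |R|=1.48730 >1
  x=-3.614: |R|=1.25592 >1
So |R|<1 on (-3.3750, 0).

(-3.3750,0); λ=-5 ⇒ h* = (27/8)/5 = 0.6750.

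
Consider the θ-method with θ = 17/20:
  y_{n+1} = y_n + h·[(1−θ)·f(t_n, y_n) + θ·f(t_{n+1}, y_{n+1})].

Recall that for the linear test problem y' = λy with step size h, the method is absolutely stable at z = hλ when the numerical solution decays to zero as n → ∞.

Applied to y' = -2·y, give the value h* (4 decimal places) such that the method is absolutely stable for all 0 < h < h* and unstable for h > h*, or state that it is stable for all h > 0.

interval (−∞, 0). Any h>0 works for λ=-2.

On y'=λy, z=hλ:
  y_{n+1} = y_n + z·[3/20·y_n + 17/20·y_{n+1}] ⇒ (1 − 17/20z)y_{n+1} = (1 + 3/20z)y_n
  so R(z) = (1 + 3/20z)/(1 − 17/20z).

Find x<0 with |R(x)|<1.
x=-0.44: |R|=0.6798
x=-2: |R|=0.2593
x=-10: |R|=0.0526
x=-100: |R|=0.1628
θ=17/20≥1/2 ⇒ |1+3/20x|<|1−17/20x| ∀x<0 ⇒ interval (−∞,0).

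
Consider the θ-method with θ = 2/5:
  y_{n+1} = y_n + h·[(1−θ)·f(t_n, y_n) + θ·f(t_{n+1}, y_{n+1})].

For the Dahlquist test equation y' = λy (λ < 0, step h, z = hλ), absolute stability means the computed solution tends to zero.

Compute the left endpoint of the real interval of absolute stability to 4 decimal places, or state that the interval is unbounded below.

z* = -10.0000.

With y'=λy (z=hλ):
  y_{n+1} = y_n + z·[3/5·y_n + 2/5·y_{n+1}] ⇒ (1 − 2/5z)y_{n+1} = (1 + 3/5z)y_n
  Hence R(z) = (1 + 3/5z)/(1 − 2/5z).

Need |R(x)|<1, x<0.
x=-1.13: |R|=0.2218
R=−1: 1+3/5x = −1+2/5x ⇒ -1/5x=2 ⇒ x=2/(-1/5)=-10.0000
Confirm numerically:
  x=-8.838: |R|=0.94876 <1
  x=-6.925: |R|=0.83687 <1
  x=-5.274: |R|=0.69604 <1
  x=-4.230: |R|=0.57132 <1
  x=-10.407: |R|=1.01577 >1
  x=-10.144: |R|=1.00569 >1
Stable set (-10.0000, 0).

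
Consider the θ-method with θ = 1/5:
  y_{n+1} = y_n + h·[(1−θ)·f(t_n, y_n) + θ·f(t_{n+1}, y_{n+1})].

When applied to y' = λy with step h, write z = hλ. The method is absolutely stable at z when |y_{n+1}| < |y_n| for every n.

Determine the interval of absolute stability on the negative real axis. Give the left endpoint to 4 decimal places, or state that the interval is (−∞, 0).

Set f=λy, z=hλ:
  y_{n+1} = y_n + z·[4/5·y_n + 1/5·y_{n+1}] ⇒ (1 − 1/5z)y_{n+1} = (1 + 4/5z)y_n
  ⇒ R(z) = (1 + 4/5z)/(1 − 1/5z).

Find x<0 with |R(x)|<1.
x=-0.95: |R|=0.2017
R=−1: 1+4/5x = −1+1/5x ⇒ -3/5x=2 ⇒ x=2/(-3/5)=-3.3333
Confirm numerically:
  x=-2.877: |R|=0.82620 <1
  x=-2.606: |R|=0.71312 <1
  x=-1.769: |R|=0.30669 <1
  x=-1.629: |R|=0.22869 <1
  x=-3.660: |R|=1.11316 >1
  x=-3.367: |R|=1.01207 >1
So |R|<1 on (-3.3333, 0).

z∈(-3.3333,0).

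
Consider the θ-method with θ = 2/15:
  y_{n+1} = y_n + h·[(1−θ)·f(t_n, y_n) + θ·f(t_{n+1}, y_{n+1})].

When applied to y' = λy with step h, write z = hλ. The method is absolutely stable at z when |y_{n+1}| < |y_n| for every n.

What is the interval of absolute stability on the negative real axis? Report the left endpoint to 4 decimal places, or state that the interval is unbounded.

Set f=λy, z=hλ:
  y_{n+1} = y_n + z·[13/15·y_n + 2/15·y_{n+1}] ⇒ (1 − 2/15z)y_{n+1} = (1 + 13/15z)y_n
  so R(z) = (1 + 13/15z)/(1 − 2/15z).

Solve |R(x)|<1 on ℝ⁻.
x=-1.79: |R|=0.4451
R=−1: 1+13/15x = −1+2/15x ⇒ -11/15x=2 ⇒ x=2/(-11/15)=-2.7273
Confirm numerically:
  x=-2.343: |R|=0.78528 <1
  x=-1.741: |R|=0.41300 <1
  x=-1.551: |R|=0.28522 <1
  x=-3.231: |R|=1.25818 >1
  x=-3.056: |R|=1.17128 >1
Stable set (-2.7273, 0).

z∈(-2.7273,0).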